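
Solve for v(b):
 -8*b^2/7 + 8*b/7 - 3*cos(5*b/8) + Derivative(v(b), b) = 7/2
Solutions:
 v(b) = C1 + 8*b^3/21 - 4*b^2/7 + 7*b/2 + 24*sin(5*b/8)/5


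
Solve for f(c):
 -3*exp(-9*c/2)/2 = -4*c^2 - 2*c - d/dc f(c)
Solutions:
 f(c) = C1 - 4*c^3/3 - c^2 - exp(-9*c/2)/3


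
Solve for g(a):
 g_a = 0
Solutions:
 g(a) = C1


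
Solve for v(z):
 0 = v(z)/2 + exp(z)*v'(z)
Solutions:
 v(z) = C1*exp(exp(-z)/2)


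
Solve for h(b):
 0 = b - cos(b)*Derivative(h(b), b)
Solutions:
 h(b) = C1 + Integral(b/cos(b), b)


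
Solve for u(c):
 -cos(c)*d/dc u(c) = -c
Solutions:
 u(c) = C1 + Integral(c/cos(c), c)


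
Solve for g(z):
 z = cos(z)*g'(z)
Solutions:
 g(z) = C1 + Integral(z/cos(z), z)


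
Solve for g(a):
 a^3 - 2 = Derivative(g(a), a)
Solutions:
 g(a) = C1 + a^4/4 - 2*a


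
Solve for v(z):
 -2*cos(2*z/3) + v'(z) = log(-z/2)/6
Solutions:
 v(z) = C1 + z*log(-z)/6 - z/6 - z*log(2)/6 + 3*sin(2*z/3)


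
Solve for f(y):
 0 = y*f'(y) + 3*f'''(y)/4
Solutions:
 f(y) = C1 + Integral(C2*airyai(-6^(2/3)*y/3) + C3*airybi(-6^(2/3)*y/3), y)


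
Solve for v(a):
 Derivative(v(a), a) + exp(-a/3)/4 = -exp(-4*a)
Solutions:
 v(a) = C1 + exp(-4*a)/4 + 3*exp(-a/3)/4


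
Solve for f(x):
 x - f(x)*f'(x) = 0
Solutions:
 f(x) = -sqrt(C1 + x^2)
 f(x) = sqrt(C1 + x^2)


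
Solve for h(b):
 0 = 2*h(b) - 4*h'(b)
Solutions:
 h(b) = C1*exp(b/2)


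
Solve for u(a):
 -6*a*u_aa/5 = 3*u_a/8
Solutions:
 u(a) = C1 + C2*a^(11/16)


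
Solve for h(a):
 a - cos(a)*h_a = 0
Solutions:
 h(a) = C1 + Integral(a/cos(a), a)


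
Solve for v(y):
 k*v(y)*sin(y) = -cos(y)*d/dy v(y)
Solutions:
 v(y) = C1*exp(k*log(cos(y)))


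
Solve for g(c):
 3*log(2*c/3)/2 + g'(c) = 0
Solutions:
 g(c) = C1 - 3*c*log(c)/2 - 3*c*log(2)/2 + 3*c/2 + 3*c*log(3)/2


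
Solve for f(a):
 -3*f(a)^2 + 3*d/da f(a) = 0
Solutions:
 f(a) = -1/(C1 + a)


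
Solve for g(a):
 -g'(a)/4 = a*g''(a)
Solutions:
 g(a) = C1 + C2*a^(3/4)


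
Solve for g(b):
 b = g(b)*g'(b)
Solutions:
 g(b) = -sqrt(C1 + b^2)
 g(b) = sqrt(C1 + b^2)


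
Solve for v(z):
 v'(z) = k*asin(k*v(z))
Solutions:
 Integral(1/asin(_y*k), (_y, v(z))) = C1 + k*z


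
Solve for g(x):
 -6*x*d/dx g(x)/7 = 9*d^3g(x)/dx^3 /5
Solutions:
 g(x) = C1 + Integral(C2*airyai(-10^(1/3)*21^(2/3)*x/21) + C3*airybi(-10^(1/3)*21^(2/3)*x/21), x)


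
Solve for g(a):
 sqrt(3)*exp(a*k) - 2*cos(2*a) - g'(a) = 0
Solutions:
 g(a) = C1 - sin(2*a) + sqrt(3)*exp(a*k)/k


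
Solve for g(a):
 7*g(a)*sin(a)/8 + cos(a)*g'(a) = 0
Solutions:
 g(a) = C1*cos(a)^(7/8)


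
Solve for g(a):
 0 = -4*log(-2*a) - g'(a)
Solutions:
 g(a) = C1 - 4*a*log(-a) + 4*a*(1 - log(2))


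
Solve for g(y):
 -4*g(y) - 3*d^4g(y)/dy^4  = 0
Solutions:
 g(y) = (C1*sin(3^(3/4)*y/3) + C2*cos(3^(3/4)*y/3))*exp(-3^(3/4)*y/3) + (C3*sin(3^(3/4)*y/3) + C4*cos(3^(3/4)*y/3))*exp(3^(3/4)*y/3)


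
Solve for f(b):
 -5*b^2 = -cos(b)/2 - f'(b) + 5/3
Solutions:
 f(b) = C1 + 5*b^3/3 + 5*b/3 - sin(b)/2


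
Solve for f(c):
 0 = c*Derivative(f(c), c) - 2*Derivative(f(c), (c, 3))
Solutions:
 f(c) = C1 + Integral(C2*airyai(2^(2/3)*c/2) + C3*airybi(2^(2/3)*c/2), c)


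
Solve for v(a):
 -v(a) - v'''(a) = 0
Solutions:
 v(a) = C3*exp(-a) + (C1*sin(sqrt(3)*a/2) + C2*cos(sqrt(3)*a/2))*exp(a/2)


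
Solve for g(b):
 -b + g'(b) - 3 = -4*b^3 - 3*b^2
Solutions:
 g(b) = C1 - b^4 - b^3 + b^2/2 + 3*b


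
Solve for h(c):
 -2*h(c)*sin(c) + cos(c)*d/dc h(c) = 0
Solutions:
 h(c) = C1/cos(c)^2


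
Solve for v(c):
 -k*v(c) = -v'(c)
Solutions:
 v(c) = C1*exp(c*k)


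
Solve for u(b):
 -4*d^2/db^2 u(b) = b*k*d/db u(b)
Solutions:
 u(b) = Piecewise((-sqrt(2)*sqrt(pi)*C1*erf(sqrt(2)*b*sqrt(k)/4)/sqrt(k) - C2, (k > 0) | (k < 0)), (-C1*b - C2, True))


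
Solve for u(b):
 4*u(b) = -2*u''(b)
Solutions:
 u(b) = C1*sin(sqrt(2)*b) + C2*cos(sqrt(2)*b)


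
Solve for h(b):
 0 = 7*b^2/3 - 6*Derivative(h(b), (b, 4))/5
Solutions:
 h(b) = C1 + C2*b + C3*b^2 + C4*b^3 + 7*b^6/1296


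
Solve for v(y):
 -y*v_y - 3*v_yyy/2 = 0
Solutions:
 v(y) = C1 + Integral(C2*airyai(-2^(1/3)*3^(2/3)*y/3) + C3*airybi(-2^(1/3)*3^(2/3)*y/3), y)


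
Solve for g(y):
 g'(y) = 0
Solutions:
 g(y) = C1


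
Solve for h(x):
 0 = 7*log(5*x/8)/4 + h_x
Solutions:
 h(x) = C1 - 7*x*log(x)/4 - 7*x*log(5)/4 + 7*x/4 + 21*x*log(2)/4


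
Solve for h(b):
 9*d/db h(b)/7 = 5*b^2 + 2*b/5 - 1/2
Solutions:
 h(b) = C1 + 35*b^3/27 + 7*b^2/45 - 7*b/18


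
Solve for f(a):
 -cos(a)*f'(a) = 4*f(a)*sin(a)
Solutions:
 f(a) = C1*cos(a)^4


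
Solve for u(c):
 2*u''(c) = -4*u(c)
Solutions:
 u(c) = C1*sin(sqrt(2)*c) + C2*cos(sqrt(2)*c)


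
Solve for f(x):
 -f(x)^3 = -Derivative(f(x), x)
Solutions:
 f(x) = -sqrt(2)*sqrt(-1/(C1 + x))/2
 f(x) = sqrt(2)*sqrt(-1/(C1 + x))/2


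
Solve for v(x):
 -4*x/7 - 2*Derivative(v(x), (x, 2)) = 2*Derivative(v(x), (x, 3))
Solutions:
 v(x) = C1 + C2*x + C3*exp(-x) - x^3/21 + x^2/7


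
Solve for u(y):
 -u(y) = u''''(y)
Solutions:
 u(y) = (C1*sin(sqrt(2)*y/2) + C2*cos(sqrt(2)*y/2))*exp(-sqrt(2)*y/2) + (C3*sin(sqrt(2)*y/2) + C4*cos(sqrt(2)*y/2))*exp(sqrt(2)*y/2)


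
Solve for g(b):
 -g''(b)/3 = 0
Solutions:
 g(b) = C1 + C2*b


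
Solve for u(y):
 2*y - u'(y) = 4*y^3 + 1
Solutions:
 u(y) = C1 - y^4 + y^2 - y


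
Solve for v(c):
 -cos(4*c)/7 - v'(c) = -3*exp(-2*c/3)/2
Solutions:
 v(c) = C1 - sin(4*c)/28 - 9*exp(-2*c/3)/4


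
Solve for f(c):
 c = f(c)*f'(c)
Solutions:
 f(c) = -sqrt(C1 + c^2)
 f(c) = sqrt(C1 + c^2)


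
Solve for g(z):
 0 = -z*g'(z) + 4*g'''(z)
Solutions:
 g(z) = C1 + Integral(C2*airyai(2^(1/3)*z/2) + C3*airybi(2^(1/3)*z/2), z)


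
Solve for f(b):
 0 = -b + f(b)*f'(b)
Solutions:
 f(b) = -sqrt(C1 + b^2)
 f(b) = sqrt(C1 + b^2)


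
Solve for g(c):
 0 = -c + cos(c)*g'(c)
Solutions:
 g(c) = C1 + Integral(c/cos(c), c)


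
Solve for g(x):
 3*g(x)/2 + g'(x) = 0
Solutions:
 g(x) = C1*exp(-3*x/2)


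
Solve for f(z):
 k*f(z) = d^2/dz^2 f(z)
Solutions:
 f(z) = C1*exp(-sqrt(k)*z) + C2*exp(sqrt(k)*z)


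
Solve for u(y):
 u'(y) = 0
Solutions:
 u(y) = C1


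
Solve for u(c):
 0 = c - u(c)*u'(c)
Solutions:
 u(c) = -sqrt(C1 + c^2)
 u(c) = sqrt(C1 + c^2)


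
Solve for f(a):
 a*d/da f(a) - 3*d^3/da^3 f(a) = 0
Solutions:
 f(a) = C1 + Integral(C2*airyai(3^(2/3)*a/3) + C3*airybi(3^(2/3)*a/3), a)


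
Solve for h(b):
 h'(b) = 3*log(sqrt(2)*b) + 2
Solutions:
 h(b) = C1 + 3*b*log(b) - b + 3*b*log(2)/2


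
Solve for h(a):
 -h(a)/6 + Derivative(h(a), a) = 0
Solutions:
 h(a) = C1*exp(a/6)


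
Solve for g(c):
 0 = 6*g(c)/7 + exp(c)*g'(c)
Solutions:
 g(c) = C1*exp(6*exp(-c)/7)


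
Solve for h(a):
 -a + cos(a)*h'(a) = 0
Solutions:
 h(a) = C1 + Integral(a/cos(a), a)


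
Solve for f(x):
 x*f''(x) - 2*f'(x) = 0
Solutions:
 f(x) = C1 + C2*x^3


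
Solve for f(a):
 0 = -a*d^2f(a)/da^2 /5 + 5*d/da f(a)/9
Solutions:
 f(a) = C1 + C2*a^(34/9)


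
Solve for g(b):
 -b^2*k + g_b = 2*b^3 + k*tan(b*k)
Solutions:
 g(b) = C1 + b^4/2 + b^3*k/3 + k*Piecewise((-log(cos(b*k))/k, Ne(k, 0)), (0, True))


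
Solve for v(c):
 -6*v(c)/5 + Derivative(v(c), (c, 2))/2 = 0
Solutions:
 v(c) = C1*exp(-2*sqrt(15)*c/5) + C2*exp(2*sqrt(15)*c/5)


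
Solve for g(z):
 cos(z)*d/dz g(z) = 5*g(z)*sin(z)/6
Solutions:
 g(z) = C1/cos(z)^(5/6)


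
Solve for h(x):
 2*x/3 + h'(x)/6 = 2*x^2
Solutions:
 h(x) = C1 + 4*x^3 - 2*x^2


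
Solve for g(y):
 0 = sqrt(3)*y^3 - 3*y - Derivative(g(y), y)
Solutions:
 g(y) = C1 + sqrt(3)*y^4/4 - 3*y^2/2


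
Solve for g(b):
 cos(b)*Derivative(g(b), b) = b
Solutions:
 g(b) = C1 + Integral(b/cos(b), b)


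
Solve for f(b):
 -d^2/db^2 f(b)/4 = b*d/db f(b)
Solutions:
 f(b) = C1 + C2*erf(sqrt(2)*b)


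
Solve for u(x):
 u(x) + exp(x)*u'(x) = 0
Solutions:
 u(x) = C1*exp(exp(-x))


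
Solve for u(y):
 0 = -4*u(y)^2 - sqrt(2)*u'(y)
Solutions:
 u(y) = 1/(C1 + 2*sqrt(2)*y)


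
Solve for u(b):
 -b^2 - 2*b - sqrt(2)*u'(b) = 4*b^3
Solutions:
 u(b) = C1 - sqrt(2)*b^4/2 - sqrt(2)*b^3/6 - sqrt(2)*b^2/2


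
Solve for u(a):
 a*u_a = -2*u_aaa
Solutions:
 u(a) = C1 + Integral(C2*airyai(-2^(2/3)*a/2) + C3*airybi(-2^(2/3)*a/2), a)


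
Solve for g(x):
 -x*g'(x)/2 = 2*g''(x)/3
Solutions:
 g(x) = C1 + C2*erf(sqrt(6)*x/4)


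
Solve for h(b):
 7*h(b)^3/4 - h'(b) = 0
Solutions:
 h(b) = -sqrt(2)*sqrt(-1/(C1 + 7*b))
 h(b) = sqrt(2)*sqrt(-1/(C1 + 7*b))


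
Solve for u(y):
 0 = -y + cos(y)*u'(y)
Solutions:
 u(y) = C1 + Integral(y/cos(y), y)


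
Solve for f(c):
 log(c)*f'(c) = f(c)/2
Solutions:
 f(c) = C1*exp(li(c)/2)


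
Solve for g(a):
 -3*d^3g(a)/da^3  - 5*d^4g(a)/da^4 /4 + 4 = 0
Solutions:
 g(a) = C1 + C2*a + C3*a^2 + C4*exp(-12*a/5) + 2*a^3/9


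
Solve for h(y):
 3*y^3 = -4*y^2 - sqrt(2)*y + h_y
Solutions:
 h(y) = C1 + 3*y^4/4 + 4*y^3/3 + sqrt(2)*y^2/2


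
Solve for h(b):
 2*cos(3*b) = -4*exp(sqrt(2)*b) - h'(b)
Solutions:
 h(b) = C1 - 2*sqrt(2)*exp(sqrt(2)*b) - 2*sin(3*b)/3


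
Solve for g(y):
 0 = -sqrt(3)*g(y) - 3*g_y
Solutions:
 g(y) = C1*exp(-sqrt(3)*y/3)


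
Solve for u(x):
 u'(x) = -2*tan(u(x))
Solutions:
 u(x) = pi - asin(C1*exp(-2*x))
 u(x) = asin(C1*exp(-2*x))


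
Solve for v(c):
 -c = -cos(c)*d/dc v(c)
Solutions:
 v(c) = C1 + Integral(c/cos(c), c)


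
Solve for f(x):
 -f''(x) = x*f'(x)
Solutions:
 f(x) = C1 + C2*erf(sqrt(2)*x/2)


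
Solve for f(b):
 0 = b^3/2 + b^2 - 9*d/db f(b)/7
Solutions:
 f(b) = C1 + 7*b^4/72 + 7*b^3/27


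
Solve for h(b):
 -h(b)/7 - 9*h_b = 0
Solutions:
 h(b) = C1*exp(-b/63)


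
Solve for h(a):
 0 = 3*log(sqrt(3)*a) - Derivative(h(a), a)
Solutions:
 h(a) = C1 + 3*a*log(a) - 3*a + 3*a*log(3)/2


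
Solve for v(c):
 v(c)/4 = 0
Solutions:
 v(c) = 0


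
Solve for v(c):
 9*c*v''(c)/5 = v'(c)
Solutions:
 v(c) = C1 + C2*c^(14/9)


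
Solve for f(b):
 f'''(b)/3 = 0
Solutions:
 f(b) = C1 + C2*b + C3*b^2


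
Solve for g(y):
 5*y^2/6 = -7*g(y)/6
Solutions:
 g(y) = -5*y^2/7


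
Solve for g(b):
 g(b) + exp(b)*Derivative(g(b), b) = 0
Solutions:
 g(b) = C1*exp(exp(-b))


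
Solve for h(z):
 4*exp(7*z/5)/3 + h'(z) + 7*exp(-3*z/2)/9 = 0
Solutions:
 h(z) = C1 - 20*exp(7*z/5)/21 + 14*exp(-3*z/2)/27


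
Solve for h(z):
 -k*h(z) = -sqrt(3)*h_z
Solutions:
 h(z) = C1*exp(sqrt(3)*k*z/3)


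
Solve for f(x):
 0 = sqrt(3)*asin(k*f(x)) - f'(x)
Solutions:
 Integral(1/asin(_y*k), (_y, f(x))) = C1 + sqrt(3)*x


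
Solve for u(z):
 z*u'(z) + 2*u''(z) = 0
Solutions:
 u(z) = C1 + C2*erf(z/2)


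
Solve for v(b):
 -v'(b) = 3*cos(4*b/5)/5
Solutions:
 v(b) = C1 - 3*sin(4*b/5)/4


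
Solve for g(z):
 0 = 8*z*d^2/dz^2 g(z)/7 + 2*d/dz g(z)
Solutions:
 g(z) = C1 + C2/z^(3/4)


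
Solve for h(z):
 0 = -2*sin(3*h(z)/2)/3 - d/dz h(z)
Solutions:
 h(z) = -2*acos((-C1 - exp(2*z))/(C1 - exp(2*z)))/3 + 4*pi/3
 h(z) = 2*acos((-C1 - exp(2*z))/(C1 - exp(2*z)))/3


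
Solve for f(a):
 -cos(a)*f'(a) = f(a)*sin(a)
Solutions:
 f(a) = C1*cos(a)


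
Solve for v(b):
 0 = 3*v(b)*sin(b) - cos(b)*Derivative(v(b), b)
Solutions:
 v(b) = C1/cos(b)^3


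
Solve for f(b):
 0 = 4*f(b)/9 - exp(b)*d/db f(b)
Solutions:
 f(b) = C1*exp(-4*exp(-b)/9)


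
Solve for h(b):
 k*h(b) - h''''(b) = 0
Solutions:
 h(b) = C1*exp(-b*k^(1/4)) + C2*exp(b*k^(1/4)) + C3*exp(-I*b*k^(1/4)) + C4*exp(I*b*k^(1/4))


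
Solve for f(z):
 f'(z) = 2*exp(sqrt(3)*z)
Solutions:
 f(z) = C1 + 2*sqrt(3)*exp(sqrt(3)*z)/3


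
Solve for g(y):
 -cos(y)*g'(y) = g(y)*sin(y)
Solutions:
 g(y) = C1*cos(y)


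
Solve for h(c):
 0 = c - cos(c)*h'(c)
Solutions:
 h(c) = C1 + Integral(c/cos(c), c)


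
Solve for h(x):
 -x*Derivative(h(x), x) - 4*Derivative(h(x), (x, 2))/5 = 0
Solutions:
 h(x) = C1 + C2*erf(sqrt(10)*x/4)


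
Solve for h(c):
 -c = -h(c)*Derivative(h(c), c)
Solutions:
 h(c) = -sqrt(C1 + c^2)
 h(c) = sqrt(C1 + c^2)


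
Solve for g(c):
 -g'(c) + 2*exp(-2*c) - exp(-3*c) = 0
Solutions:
 g(c) = C1 - exp(-2*c) + exp(-3*c)/3


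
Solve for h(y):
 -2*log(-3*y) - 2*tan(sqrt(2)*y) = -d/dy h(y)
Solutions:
 h(y) = C1 + 2*y*log(-y) - 2*y + 2*y*log(3) - sqrt(2)*log(cos(sqrt(2)*y))


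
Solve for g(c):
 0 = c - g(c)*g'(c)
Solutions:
 g(c) = -sqrt(C1 + c^2)
 g(c) = sqrt(C1 + c^2)


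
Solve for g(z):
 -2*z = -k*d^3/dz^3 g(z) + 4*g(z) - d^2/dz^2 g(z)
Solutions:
 g(z) = C1*exp(-z*((sqrt(((-54 + k^(-2))^2 - 1/k^4)/k^2) - 54/k + k^(-3))^(1/3) + 1/k + 1/(k^2*(sqrt(((-54 + k^(-2))^2 - 1/k^4)/k^2) - 54/k + k^(-3))^(1/3)))/3) + C2*exp(z*((sqrt(((-54 + k^(-2))^2 - 1/k^4)/k^2) - 54/k + k^(-3))^(1/3) - sqrt(3)*I*(sqrt(((-54 + k^(-2))^2 - 1/k^4)/k^2) - 54/k + k^(-3))^(1/3) - 2/k - 4/(k^2*(-1 + sqrt(3)*I)*(sqrt(((-54 + k^(-2))^2 - 1/k^4)/k^2) - 54/k + k^(-3))^(1/3)))/6) + C3*exp(z*((sqrt(((-54 + k^(-2))^2 - 1/k^4)/k^2) - 54/k + k^(-3))^(1/3) + sqrt(3)*I*(sqrt(((-54 + k^(-2))^2 - 1/k^4)/k^2) - 54/k + k^(-3))^(1/3) - 2/k + 4/(k^2*(1 + sqrt(3)*I)*(sqrt(((-54 + k^(-2))^2 - 1/k^4)/k^2) - 54/k + k^(-3))^(1/3)))/6) - z/2


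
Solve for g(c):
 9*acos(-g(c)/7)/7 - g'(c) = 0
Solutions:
 Integral(1/acos(-_y/7), (_y, g(c))) = C1 + 9*c/7


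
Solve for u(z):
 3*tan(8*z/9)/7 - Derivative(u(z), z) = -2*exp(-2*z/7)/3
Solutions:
 u(z) = C1 + 27*log(tan(8*z/9)^2 + 1)/112 - 7*exp(-2*z/7)/3


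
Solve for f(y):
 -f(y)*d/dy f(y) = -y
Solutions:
 f(y) = -sqrt(C1 + y^2)
 f(y) = sqrt(C1 + y^2)


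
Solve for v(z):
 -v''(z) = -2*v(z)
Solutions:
 v(z) = C1*exp(-sqrt(2)*z) + C2*exp(sqrt(2)*z)


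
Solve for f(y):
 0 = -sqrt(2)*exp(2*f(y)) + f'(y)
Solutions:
 f(y) = log(-sqrt(-1/(C1 + sqrt(2)*y))) - log(2)/2
 f(y) = log(-1/(C1 + sqrt(2)*y))/2 - log(2)/2


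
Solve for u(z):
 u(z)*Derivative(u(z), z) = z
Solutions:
 u(z) = -sqrt(C1 + z^2)
 u(z) = sqrt(C1 + z^2)


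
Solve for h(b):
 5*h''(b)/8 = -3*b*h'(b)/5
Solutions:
 h(b) = C1 + C2*erf(2*sqrt(3)*b/5)


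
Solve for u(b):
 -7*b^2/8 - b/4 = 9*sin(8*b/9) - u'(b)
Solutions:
 u(b) = C1 + 7*b^3/24 + b^2/8 - 81*cos(8*b/9)/8


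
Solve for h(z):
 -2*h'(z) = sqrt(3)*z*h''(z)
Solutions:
 h(z) = C1 + C2*z^(1 - 2*sqrt(3)/3)


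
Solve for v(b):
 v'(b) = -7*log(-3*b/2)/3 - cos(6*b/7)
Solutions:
 v(b) = C1 - 7*b*log(-b)/3 - 7*b*log(3)/3 + 7*b*log(2)/3 + 7*b/3 - 7*sin(6*b/7)/6


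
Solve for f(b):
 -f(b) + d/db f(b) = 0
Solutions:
 f(b) = C1*exp(b)


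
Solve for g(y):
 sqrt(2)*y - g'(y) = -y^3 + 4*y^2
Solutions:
 g(y) = C1 + y^4/4 - 4*y^3/3 + sqrt(2)*y^2/2


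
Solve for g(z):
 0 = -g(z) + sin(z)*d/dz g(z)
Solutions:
 g(z) = C1*sqrt(cos(z) - 1)/sqrt(cos(z) + 1)


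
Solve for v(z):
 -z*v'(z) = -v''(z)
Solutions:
 v(z) = C1 + C2*erfi(sqrt(2)*z/2)


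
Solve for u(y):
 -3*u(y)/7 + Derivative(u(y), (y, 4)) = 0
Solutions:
 u(y) = C1*exp(-3^(1/4)*7^(3/4)*y/7) + C2*exp(3^(1/4)*7^(3/4)*y/7) + C3*sin(3^(1/4)*7^(3/4)*y/7) + C4*cos(3^(1/4)*7^(3/4)*y/7)


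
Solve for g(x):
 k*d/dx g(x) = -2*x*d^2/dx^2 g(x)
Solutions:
 g(x) = C1 + x^(1 - re(k)/2)*(C2*sin(log(x)*Abs(im(k))/2) + C3*cos(log(x)*im(k)/2))


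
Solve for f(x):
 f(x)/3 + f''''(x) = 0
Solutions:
 f(x) = (C1*sin(sqrt(2)*3^(3/4)*x/6) + C2*cos(sqrt(2)*3^(3/4)*x/6))*exp(-sqrt(2)*3^(3/4)*x/6) + (C3*sin(sqrt(2)*3^(3/4)*x/6) + C4*cos(sqrt(2)*3^(3/4)*x/6))*exp(sqrt(2)*3^(3/4)*x/6)


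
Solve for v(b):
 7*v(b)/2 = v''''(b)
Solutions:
 v(b) = C1*exp(-2^(3/4)*7^(1/4)*b/2) + C2*exp(2^(3/4)*7^(1/4)*b/2) + C3*sin(2^(3/4)*7^(1/4)*b/2) + C4*cos(2^(3/4)*7^(1/4)*b/2)


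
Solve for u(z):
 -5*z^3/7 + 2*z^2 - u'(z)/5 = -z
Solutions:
 u(z) = C1 - 25*z^4/28 + 10*z^3/3 + 5*z^2/2


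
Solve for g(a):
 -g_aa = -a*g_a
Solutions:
 g(a) = C1 + C2*erfi(sqrt(2)*a/2)


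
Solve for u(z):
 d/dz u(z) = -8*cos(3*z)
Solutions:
 u(z) = C1 - 8*sin(3*z)/3


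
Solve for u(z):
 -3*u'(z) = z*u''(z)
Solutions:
 u(z) = C1 + C2/z^2


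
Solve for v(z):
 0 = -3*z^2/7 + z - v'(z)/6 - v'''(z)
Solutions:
 v(z) = C1 + C2*sin(sqrt(6)*z/6) + C3*cos(sqrt(6)*z/6) - 6*z^3/7 + 3*z^2 + 216*z/7


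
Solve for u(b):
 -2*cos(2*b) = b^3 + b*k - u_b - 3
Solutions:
 u(b) = C1 + b^4/4 + b^2*k/2 - 3*b + sin(2*b)


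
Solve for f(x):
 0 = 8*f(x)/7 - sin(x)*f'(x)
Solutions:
 f(x) = C1*(cos(x) - 1)^(4/7)/(cos(x) + 1)^(4/7)


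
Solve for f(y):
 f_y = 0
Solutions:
 f(y) = C1


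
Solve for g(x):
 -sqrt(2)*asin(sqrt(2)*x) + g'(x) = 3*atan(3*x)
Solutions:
 g(x) = C1 + 3*x*atan(3*x) + sqrt(2)*(x*asin(sqrt(2)*x) + sqrt(2)*sqrt(1 - 2*x^2)/2) - log(9*x^2 + 1)/2


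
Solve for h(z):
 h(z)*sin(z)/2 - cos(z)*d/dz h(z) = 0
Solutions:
 h(z) = C1/sqrt(cos(z))


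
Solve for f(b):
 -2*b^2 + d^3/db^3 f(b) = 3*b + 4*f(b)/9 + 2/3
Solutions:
 f(b) = C3*exp(2^(2/3)*3^(1/3)*b/3) - 9*b^2/2 - 27*b/4 + (C1*sin(2^(2/3)*3^(5/6)*b/6) + C2*cos(2^(2/3)*3^(5/6)*b/6))*exp(-2^(2/3)*3^(1/3)*b/6) - 3/2


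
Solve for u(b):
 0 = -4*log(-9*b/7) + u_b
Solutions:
 u(b) = C1 + 4*b*log(-b) + 4*b*(-log(7) - 1 + 2*log(3))


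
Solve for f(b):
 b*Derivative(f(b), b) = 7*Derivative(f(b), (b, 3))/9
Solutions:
 f(b) = C1 + Integral(C2*airyai(21^(2/3)*b/7) + C3*airybi(21^(2/3)*b/7), b)


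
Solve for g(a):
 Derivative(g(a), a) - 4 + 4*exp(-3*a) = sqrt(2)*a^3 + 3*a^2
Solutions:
 g(a) = C1 + sqrt(2)*a^4/4 + a^3 + 4*a + 4*exp(-3*a)/3


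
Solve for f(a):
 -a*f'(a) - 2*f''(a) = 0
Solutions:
 f(a) = C1 + C2*erf(a/2)


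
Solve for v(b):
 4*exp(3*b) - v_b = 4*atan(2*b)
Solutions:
 v(b) = C1 - 4*b*atan(2*b) + 4*exp(3*b)/3 + log(4*b^2 + 1)


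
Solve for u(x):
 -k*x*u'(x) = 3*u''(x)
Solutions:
 u(x) = Piecewise((-sqrt(6)*sqrt(pi)*C1*erf(sqrt(6)*sqrt(k)*x/6)/(2*sqrt(k)) - C2, (k > 0) | (k < 0)), (-C1*x - C2, True))


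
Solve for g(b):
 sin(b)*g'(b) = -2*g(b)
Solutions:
 g(b) = C1*(cos(b) + 1)/(cos(b) - 1)


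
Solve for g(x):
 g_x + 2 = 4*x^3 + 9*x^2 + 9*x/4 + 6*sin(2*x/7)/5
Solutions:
 g(x) = C1 + x^4 + 3*x^3 + 9*x^2/8 - 2*x - 21*cos(2*x/7)/5


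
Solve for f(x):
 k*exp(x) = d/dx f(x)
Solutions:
 f(x) = C1 + k*exp(x)


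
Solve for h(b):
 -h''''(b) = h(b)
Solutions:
 h(b) = (C1*sin(sqrt(2)*b/2) + C2*cos(sqrt(2)*b/2))*exp(-sqrt(2)*b/2) + (C3*sin(sqrt(2)*b/2) + C4*cos(sqrt(2)*b/2))*exp(sqrt(2)*b/2)


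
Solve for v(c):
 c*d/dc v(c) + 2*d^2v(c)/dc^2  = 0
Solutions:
 v(c) = C1 + C2*erf(c/2)


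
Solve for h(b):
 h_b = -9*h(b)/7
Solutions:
 h(b) = C1*exp(-9*b/7)


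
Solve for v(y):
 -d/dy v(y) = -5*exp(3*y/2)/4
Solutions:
 v(y) = C1 + 5*exp(3*y/2)/6


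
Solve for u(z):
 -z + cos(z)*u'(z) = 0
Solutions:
 u(z) = C1 + Integral(z/cos(z), z)


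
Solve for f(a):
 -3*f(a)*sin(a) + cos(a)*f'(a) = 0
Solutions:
 f(a) = C1/cos(a)^3


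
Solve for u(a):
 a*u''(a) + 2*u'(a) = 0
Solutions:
 u(a) = C1 + C2/a


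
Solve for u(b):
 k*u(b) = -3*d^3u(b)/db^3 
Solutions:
 u(b) = C1*exp(3^(2/3)*b*(-k)^(1/3)/3) + C2*exp(b*(-k)^(1/3)*(-3^(2/3) + 3*3^(1/6)*I)/6) + C3*exp(-b*(-k)^(1/3)*(3^(2/3) + 3*3^(1/6)*I)/6)


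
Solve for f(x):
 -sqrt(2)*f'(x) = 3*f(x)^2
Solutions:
 f(x) = 2/(C1 + 3*sqrt(2)*x)


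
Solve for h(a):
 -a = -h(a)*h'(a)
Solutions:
 h(a) = -sqrt(C1 + a^2)
 h(a) = sqrt(C1 + a^2)


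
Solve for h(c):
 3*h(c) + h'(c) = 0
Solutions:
 h(c) = C1*exp(-3*c)


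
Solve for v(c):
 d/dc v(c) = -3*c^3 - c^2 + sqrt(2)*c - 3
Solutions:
 v(c) = C1 - 3*c^4/4 - c^3/3 + sqrt(2)*c^2/2 - 3*c


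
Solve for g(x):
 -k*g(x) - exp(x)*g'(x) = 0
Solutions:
 g(x) = C1*exp(k*exp(-x))


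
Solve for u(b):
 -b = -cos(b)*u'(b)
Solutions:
 u(b) = C1 + Integral(b/cos(b), b)


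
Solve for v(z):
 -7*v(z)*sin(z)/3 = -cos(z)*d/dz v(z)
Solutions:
 v(z) = C1/cos(z)^(7/3)


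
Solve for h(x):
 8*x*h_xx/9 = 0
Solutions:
 h(x) = C1 + C2*x


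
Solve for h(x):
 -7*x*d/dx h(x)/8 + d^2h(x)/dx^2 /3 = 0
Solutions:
 h(x) = C1 + C2*erfi(sqrt(21)*x/4)


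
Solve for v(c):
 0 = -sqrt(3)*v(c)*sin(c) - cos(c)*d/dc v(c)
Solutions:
 v(c) = C1*cos(c)^(sqrt(3))


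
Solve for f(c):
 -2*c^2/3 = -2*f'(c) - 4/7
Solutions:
 f(c) = C1 + c^3/9 - 2*c/7


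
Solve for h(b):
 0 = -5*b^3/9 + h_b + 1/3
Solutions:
 h(b) = C1 + 5*b^4/36 - b/3


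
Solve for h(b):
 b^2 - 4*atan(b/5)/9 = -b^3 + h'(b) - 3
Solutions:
 h(b) = C1 + b^4/4 + b^3/3 - 4*b*atan(b/5)/9 + 3*b + 10*log(b^2 + 25)/9


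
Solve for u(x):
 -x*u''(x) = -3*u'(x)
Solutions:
 u(x) = C1 + C2*x^4


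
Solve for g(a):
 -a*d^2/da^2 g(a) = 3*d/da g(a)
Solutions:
 g(a) = C1 + C2/a^2


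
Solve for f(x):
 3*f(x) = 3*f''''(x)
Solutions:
 f(x) = C1*exp(-x) + C2*exp(x) + C3*sin(x) + C4*cos(x)


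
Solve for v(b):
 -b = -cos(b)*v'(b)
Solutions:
 v(b) = C1 + Integral(b/cos(b), b)


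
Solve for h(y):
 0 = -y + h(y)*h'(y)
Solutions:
 h(y) = -sqrt(C1 + y^2)
 h(y) = sqrt(C1 + y^2)


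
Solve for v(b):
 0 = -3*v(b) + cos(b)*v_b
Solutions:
 v(b) = C1*(sin(b) + 1)^(3/2)/(sin(b) - 1)^(3/2)


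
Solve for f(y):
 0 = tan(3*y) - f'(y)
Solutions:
 f(y) = C1 - log(cos(3*y))/3


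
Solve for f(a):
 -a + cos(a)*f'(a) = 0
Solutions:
 f(a) = C1 + Integral(a/cos(a), a)


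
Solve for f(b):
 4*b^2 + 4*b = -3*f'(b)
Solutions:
 f(b) = C1 - 4*b^3/9 - 2*b^2/3


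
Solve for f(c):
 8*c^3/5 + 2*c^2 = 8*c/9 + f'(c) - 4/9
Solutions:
 f(c) = C1 + 2*c^4/5 + 2*c^3/3 - 4*c^2/9 + 4*c/9


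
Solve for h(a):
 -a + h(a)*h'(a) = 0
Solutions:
 h(a) = -sqrt(C1 + a^2)
 h(a) = sqrt(C1 + a^2)


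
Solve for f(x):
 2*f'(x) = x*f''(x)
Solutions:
 f(x) = C1 + C2*x^3


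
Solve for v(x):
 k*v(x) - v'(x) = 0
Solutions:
 v(x) = C1*exp(k*x)


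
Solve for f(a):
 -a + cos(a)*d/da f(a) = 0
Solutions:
 f(a) = C1 + Integral(a/cos(a), a)


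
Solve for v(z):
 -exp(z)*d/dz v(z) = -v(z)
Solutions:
 v(z) = C1*exp(-exp(-z))


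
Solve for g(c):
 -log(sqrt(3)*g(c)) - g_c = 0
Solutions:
 2*Integral(1/(2*log(_y) + log(3)), (_y, g(c))) = C1 - c


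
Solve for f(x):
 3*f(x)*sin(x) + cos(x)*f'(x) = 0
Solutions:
 f(x) = C1*cos(x)^3


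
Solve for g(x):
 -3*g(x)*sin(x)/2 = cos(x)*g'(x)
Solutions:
 g(x) = C1*cos(x)^(3/2)


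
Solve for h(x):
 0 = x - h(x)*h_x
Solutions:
 h(x) = -sqrt(C1 + x^2)
 h(x) = sqrt(C1 + x^2)


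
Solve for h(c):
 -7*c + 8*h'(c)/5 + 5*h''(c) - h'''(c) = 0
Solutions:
 h(c) = C1 + C2*exp(c*(25 - sqrt(785))/10) + C3*exp(c*(25 + sqrt(785))/10) + 35*c^2/16 - 875*c/64


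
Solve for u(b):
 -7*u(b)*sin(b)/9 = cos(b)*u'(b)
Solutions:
 u(b) = C1*cos(b)^(7/9)


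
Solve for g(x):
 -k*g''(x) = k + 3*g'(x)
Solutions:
 g(x) = C1 + C2*exp(-3*x/k) - k*x/3


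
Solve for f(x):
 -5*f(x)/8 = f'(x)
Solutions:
 f(x) = C1*exp(-5*x/8)


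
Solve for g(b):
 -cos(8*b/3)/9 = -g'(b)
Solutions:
 g(b) = C1 + sin(8*b/3)/24


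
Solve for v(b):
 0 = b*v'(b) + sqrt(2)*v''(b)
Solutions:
 v(b) = C1 + C2*erf(2^(1/4)*b/2)


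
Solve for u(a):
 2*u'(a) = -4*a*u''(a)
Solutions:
 u(a) = C1 + C2*sqrt(a)


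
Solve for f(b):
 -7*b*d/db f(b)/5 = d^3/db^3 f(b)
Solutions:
 f(b) = C1 + Integral(C2*airyai(-5^(2/3)*7^(1/3)*b/5) + C3*airybi(-5^(2/3)*7^(1/3)*b/5), b)


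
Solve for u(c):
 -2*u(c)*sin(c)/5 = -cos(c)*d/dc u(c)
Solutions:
 u(c) = C1/cos(c)^(2/5)


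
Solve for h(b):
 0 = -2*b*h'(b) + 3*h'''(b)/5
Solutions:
 h(b) = C1 + Integral(C2*airyai(10^(1/3)*3^(2/3)*b/3) + C3*airybi(10^(1/3)*3^(2/3)*b/3), b)


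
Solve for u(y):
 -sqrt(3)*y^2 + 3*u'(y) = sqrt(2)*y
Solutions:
 u(y) = C1 + sqrt(3)*y^3/9 + sqrt(2)*y^2/6


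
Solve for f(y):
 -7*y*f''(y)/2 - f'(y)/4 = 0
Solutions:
 f(y) = C1 + C2*y^(13/14)


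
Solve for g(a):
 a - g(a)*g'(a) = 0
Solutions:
 g(a) = -sqrt(C1 + a^2)
 g(a) = sqrt(C1 + a^2)


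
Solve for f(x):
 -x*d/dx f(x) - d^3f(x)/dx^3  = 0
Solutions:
 f(x) = C1 + Integral(C2*airyai(-x) + C3*airybi(-x), x)


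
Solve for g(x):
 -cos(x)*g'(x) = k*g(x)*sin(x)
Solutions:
 g(x) = C1*exp(k*log(cos(x)))


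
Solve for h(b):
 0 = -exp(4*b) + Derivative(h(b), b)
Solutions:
 h(b) = C1 + exp(4*b)/4


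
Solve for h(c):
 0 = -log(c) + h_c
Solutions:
 h(c) = C1 + c*log(c) - c


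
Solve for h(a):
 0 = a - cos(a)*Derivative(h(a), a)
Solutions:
 h(a) = C1 + Integral(a/cos(a), a)


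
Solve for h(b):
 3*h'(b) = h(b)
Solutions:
 h(b) = C1*exp(b/3)


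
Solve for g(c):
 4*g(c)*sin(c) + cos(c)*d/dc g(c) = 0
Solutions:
 g(c) = C1*cos(c)^4


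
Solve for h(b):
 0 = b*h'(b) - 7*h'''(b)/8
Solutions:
 h(b) = C1 + Integral(C2*airyai(2*7^(2/3)*b/7) + C3*airybi(2*7^(2/3)*b/7), b)


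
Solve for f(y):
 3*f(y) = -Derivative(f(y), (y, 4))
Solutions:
 f(y) = (C1*sin(sqrt(2)*3^(1/4)*y/2) + C2*cos(sqrt(2)*3^(1/4)*y/2))*exp(-sqrt(2)*3^(1/4)*y/2) + (C3*sin(sqrt(2)*3^(1/4)*y/2) + C4*cos(sqrt(2)*3^(1/4)*y/2))*exp(sqrt(2)*3^(1/4)*y/2)


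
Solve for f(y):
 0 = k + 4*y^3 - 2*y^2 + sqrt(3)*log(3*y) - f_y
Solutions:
 f(y) = C1 + k*y + y^4 - 2*y^3/3 + sqrt(3)*y*log(y) - sqrt(3)*y + sqrt(3)*y*log(3)


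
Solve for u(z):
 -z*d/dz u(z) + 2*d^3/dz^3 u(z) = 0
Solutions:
 u(z) = C1 + Integral(C2*airyai(2^(2/3)*z/2) + C3*airybi(2^(2/3)*z/2), z)


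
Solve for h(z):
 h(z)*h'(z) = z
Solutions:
 h(z) = -sqrt(C1 + z^2)
 h(z) = sqrt(C1 + z^2)


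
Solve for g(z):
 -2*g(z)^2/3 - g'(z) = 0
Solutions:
 g(z) = 3/(C1 + 2*z)


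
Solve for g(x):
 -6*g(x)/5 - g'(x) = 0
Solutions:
 g(x) = C1*exp(-6*x/5)


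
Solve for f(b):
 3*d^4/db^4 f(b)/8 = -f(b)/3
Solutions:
 f(b) = (C1*sin(2^(1/4)*sqrt(3)*b/3) + C2*cos(2^(1/4)*sqrt(3)*b/3))*exp(-2^(1/4)*sqrt(3)*b/3) + (C3*sin(2^(1/4)*sqrt(3)*b/3) + C4*cos(2^(1/4)*sqrt(3)*b/3))*exp(2^(1/4)*sqrt(3)*b/3)


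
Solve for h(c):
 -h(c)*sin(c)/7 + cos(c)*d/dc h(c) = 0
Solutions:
 h(c) = C1/cos(c)^(1/7)


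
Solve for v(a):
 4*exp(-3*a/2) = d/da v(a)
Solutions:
 v(a) = C1 - 8*exp(-3*a/2)/3


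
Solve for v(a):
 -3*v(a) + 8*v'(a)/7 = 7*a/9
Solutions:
 v(a) = C1*exp(21*a/8) - 7*a/27 - 8/81


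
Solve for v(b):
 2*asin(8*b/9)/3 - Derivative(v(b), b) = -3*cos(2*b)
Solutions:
 v(b) = C1 + 2*b*asin(8*b/9)/3 + sqrt(81 - 64*b^2)/12 + 3*sin(2*b)/2


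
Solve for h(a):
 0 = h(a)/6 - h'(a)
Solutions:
 h(a) = C1*exp(a/6)


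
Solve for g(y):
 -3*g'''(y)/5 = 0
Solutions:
 g(y) = C1 + C2*y + C3*y^2


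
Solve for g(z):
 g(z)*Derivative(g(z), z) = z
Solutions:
 g(z) = -sqrt(C1 + z^2)
 g(z) = sqrt(C1 + z^2)


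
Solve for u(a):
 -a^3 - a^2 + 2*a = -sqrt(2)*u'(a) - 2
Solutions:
 u(a) = C1 + sqrt(2)*a^4/8 + sqrt(2)*a^3/6 - sqrt(2)*a^2/2 - sqrt(2)*a


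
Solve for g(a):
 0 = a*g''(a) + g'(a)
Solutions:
 g(a) = C1 + C2*log(a)


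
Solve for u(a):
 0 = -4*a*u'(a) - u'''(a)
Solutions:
 u(a) = C1 + Integral(C2*airyai(-2^(2/3)*a) + C3*airybi(-2^(2/3)*a), a)


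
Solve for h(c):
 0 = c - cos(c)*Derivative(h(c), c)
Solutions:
 h(c) = C1 + Integral(c/cos(c), c)


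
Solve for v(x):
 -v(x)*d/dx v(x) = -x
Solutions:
 v(x) = -sqrt(C1 + x^2)
 v(x) = sqrt(C1 + x^2)


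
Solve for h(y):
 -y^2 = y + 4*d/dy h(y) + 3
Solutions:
 h(y) = C1 - y^3/12 - y^2/8 - 3*y/4


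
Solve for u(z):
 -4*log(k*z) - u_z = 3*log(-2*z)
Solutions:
 u(z) = C1 + z*(-4*log(-k) - 3*log(2) + 7) - 7*z*log(-z)


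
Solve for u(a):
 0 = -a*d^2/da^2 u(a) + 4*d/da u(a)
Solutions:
 u(a) = C1 + C2*a^5


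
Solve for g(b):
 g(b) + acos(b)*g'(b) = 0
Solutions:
 g(b) = C1*exp(-Integral(1/acos(b), b))


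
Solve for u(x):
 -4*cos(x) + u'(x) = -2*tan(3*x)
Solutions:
 u(x) = C1 + 2*log(cos(3*x))/3 + 4*sin(x)


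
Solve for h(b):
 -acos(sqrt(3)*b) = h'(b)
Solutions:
 h(b) = C1 - b*acos(sqrt(3)*b) + sqrt(3)*sqrt(1 - 3*b^2)/3


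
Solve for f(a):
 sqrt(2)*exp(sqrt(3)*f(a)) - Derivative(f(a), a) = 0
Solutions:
 f(a) = sqrt(3)*(2*log(-1/(C1 + sqrt(2)*a)) - log(3))/6


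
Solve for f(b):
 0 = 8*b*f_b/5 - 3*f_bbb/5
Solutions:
 f(b) = C1 + Integral(C2*airyai(2*3^(2/3)*b/3) + C3*airybi(2*3^(2/3)*b/3), b)


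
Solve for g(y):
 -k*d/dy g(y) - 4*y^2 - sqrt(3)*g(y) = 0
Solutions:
 g(y) = C1*exp(-sqrt(3)*y/k) - 8*sqrt(3)*k^2/9 + 8*k*y/3 - 4*sqrt(3)*y^2/3


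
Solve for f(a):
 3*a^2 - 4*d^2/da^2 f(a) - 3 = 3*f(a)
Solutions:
 f(a) = C1*sin(sqrt(3)*a/2) + C2*cos(sqrt(3)*a/2) + a^2 - 11/3


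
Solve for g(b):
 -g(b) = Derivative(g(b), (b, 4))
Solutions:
 g(b) = (C1*sin(sqrt(2)*b/2) + C2*cos(sqrt(2)*b/2))*exp(-sqrt(2)*b/2) + (C3*sin(sqrt(2)*b/2) + C4*cos(sqrt(2)*b/2))*exp(sqrt(2)*b/2)


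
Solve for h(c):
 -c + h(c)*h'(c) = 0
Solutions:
 h(c) = -sqrt(C1 + c^2)
 h(c) = sqrt(C1 + c^2)


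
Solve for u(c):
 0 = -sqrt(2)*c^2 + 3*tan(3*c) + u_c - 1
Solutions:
 u(c) = C1 + sqrt(2)*c^3/3 + c + log(cos(3*c))


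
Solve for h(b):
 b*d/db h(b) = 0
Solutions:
 h(b) = C1


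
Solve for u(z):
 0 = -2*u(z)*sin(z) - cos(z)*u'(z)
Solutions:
 u(z) = C1*cos(z)^2


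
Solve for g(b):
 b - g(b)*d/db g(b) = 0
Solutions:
 g(b) = -sqrt(C1 + b^2)
 g(b) = sqrt(C1 + b^2)


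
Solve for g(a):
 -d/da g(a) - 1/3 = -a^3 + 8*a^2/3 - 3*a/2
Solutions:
 g(a) = C1 + a^4/4 - 8*a^3/9 + 3*a^2/4 - a/3


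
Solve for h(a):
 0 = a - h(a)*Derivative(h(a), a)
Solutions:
 h(a) = -sqrt(C1 + a^2)
 h(a) = sqrt(C1 + a^2)


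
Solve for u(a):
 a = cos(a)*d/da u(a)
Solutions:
 u(a) = C1 + Integral(a/cos(a), a)


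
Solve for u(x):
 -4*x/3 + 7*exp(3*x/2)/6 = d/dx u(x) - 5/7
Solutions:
 u(x) = C1 - 2*x^2/3 + 5*x/7 + 7*exp(3*x/2)/9


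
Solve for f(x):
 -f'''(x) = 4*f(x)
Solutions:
 f(x) = C3*exp(-2^(2/3)*x) + (C1*sin(2^(2/3)*sqrt(3)*x/2) + C2*cos(2^(2/3)*sqrt(3)*x/2))*exp(2^(2/3)*x/2)


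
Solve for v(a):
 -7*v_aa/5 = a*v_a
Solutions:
 v(a) = C1 + C2*erf(sqrt(70)*a/14)


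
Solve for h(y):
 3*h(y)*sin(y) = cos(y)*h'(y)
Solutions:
 h(y) = C1/cos(y)^3


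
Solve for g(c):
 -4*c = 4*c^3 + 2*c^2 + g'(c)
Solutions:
 g(c) = C1 - c^4 - 2*c^3/3 - 2*c^2


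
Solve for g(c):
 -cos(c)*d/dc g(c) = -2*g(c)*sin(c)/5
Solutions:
 g(c) = C1/cos(c)^(2/5)


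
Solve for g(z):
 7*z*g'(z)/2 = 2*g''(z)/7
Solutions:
 g(z) = C1 + C2*erfi(7*sqrt(2)*z/4)


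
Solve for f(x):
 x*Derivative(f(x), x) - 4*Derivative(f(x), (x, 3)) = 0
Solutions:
 f(x) = C1 + Integral(C2*airyai(2^(1/3)*x/2) + C3*airybi(2^(1/3)*x/2), x)


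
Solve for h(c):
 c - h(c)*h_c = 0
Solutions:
 h(c) = -sqrt(C1 + c^2)
 h(c) = sqrt(C1 + c^2)


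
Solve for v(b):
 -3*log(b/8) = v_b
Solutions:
 v(b) = C1 - 3*b*log(b) + 3*b + b*log(512)


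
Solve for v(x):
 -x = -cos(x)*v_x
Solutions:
 v(x) = C1 + Integral(x/cos(x), x)


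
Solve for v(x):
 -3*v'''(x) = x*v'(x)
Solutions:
 v(x) = C1 + Integral(C2*airyai(-3^(2/3)*x/3) + C3*airybi(-3^(2/3)*x/3), x)


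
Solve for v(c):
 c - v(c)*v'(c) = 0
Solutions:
 v(c) = -sqrt(C1 + c^2)
 v(c) = sqrt(C1 + c^2)


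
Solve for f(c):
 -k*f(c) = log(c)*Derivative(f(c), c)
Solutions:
 f(c) = C1*exp(-k*li(c))


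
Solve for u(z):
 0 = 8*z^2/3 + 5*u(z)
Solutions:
 u(z) = -8*z^2/15


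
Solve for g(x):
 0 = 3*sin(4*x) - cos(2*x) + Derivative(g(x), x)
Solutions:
 g(x) = C1 + sin(2*x)/2 + 3*cos(4*x)/4


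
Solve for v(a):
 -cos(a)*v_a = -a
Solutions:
 v(a) = C1 + Integral(a/cos(a), a)


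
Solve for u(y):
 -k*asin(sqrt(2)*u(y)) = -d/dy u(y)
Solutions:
 Integral(1/asin(sqrt(2)*_y), (_y, u(y))) = C1 + k*y


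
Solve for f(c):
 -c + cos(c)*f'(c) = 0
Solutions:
 f(c) = C1 + Integral(c/cos(c), c)


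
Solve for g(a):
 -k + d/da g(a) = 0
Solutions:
 g(a) = C1 + a*k


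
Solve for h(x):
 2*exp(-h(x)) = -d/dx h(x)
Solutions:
 h(x) = log(C1 - 2*x)


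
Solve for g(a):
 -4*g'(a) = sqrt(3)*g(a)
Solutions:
 g(a) = C1*exp(-sqrt(3)*a/4)


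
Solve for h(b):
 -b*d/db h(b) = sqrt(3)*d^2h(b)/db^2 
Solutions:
 h(b) = C1 + C2*erf(sqrt(2)*3^(3/4)*b/6)


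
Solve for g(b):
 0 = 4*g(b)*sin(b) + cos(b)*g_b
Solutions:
 g(b) = C1*cos(b)^4


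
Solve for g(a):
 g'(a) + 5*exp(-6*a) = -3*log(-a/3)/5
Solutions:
 g(a) = C1 - 3*a*log(-a)/5 + 3*a*(1 + log(3))/5 + 5*exp(-6*a)/6


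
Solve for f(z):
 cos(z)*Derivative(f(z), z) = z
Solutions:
 f(z) = C1 + Integral(z/cos(z), z)


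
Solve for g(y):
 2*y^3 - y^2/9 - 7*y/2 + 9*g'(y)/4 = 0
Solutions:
 g(y) = C1 - 2*y^4/9 + 4*y^3/243 + 7*y^2/9


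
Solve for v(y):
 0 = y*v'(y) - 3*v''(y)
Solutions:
 v(y) = C1 + C2*erfi(sqrt(6)*y/6)


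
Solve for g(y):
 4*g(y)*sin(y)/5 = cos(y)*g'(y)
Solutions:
 g(y) = C1/cos(y)^(4/5)


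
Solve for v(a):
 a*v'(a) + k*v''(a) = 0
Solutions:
 v(a) = C1 + C2*sqrt(k)*erf(sqrt(2)*a*sqrt(1/k)/2)


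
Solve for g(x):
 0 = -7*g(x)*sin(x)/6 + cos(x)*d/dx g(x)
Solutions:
 g(x) = C1/cos(x)^(7/6)


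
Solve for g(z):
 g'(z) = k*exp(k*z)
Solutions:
 g(z) = C1 + exp(k*z)


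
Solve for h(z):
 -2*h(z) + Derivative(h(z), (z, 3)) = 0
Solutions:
 h(z) = C3*exp(2^(1/3)*z) + (C1*sin(2^(1/3)*sqrt(3)*z/2) + C2*cos(2^(1/3)*sqrt(3)*z/2))*exp(-2^(1/3)*z/2)


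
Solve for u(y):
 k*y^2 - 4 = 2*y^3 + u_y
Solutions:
 u(y) = C1 + k*y^3/3 - y^4/2 - 4*y


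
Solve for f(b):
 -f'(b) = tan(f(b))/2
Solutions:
 f(b) = pi - asin(C1*exp(-b/2))
 f(b) = asin(C1*exp(-b/2))


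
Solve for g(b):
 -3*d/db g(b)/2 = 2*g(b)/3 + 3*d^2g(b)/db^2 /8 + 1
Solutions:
 g(b) = C1*exp(2*b*(-1 + sqrt(5)/3)) + C2*exp(-2*b*(sqrt(5)/3 + 1)) - 3/2


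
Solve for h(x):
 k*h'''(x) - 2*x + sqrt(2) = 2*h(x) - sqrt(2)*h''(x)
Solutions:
 h(x) = C1*exp(-x*((sqrt(((-27 + 2*sqrt(2)/k^2)^2 - 8/k^4)/k^2) - 27/k + 2*sqrt(2)/k^3)^(1/3) + sqrt(2)/k + 2/(k^2*(sqrt(((-27 + 2*sqrt(2)/k^2)^2 - 8/k^4)/k^2) - 27/k + 2*sqrt(2)/k^3)^(1/3)))/3) + C2*exp(x*((sqrt(((-27 + 2*sqrt(2)/k^2)^2 - 8/k^4)/k^2) - 27/k + 2*sqrt(2)/k^3)^(1/3) - sqrt(3)*I*(sqrt(((-27 + 2*sqrt(2)/k^2)^2 - 8/k^4)/k^2) - 27/k + 2*sqrt(2)/k^3)^(1/3) - 2*sqrt(2)/k - 8/(k^2*(-1 + sqrt(3)*I)*(sqrt(((-27 + 2*sqrt(2)/k^2)^2 - 8/k^4)/k^2) - 27/k + 2*sqrt(2)/k^3)^(1/3)))/6) + C3*exp(x*((sqrt(((-27 + 2*sqrt(2)/k^2)^2 - 8/k^4)/k^2) - 27/k + 2*sqrt(2)/k^3)^(1/3) + sqrt(3)*I*(sqrt(((-27 + 2*sqrt(2)/k^2)^2 - 8/k^4)/k^2) - 27/k + 2*sqrt(2)/k^3)^(1/3) - 2*sqrt(2)/k + 8/(k^2*(1 + sqrt(3)*I)*(sqrt(((-27 + 2*sqrt(2)/k^2)^2 - 8/k^4)/k^2) - 27/k + 2*sqrt(2)/k^3)^(1/3)))/6) - x + sqrt(2)/2


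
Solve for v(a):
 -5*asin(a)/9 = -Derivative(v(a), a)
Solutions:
 v(a) = C1 + 5*a*asin(a)/9 + 5*sqrt(1 - a^2)/9


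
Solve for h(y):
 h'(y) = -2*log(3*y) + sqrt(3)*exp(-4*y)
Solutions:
 h(y) = C1 - 2*y*log(y) + 2*y*(1 - log(3)) - sqrt(3)*exp(-4*y)/4


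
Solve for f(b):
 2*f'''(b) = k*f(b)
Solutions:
 f(b) = C1*exp(2^(2/3)*b*k^(1/3)/2) + C2*exp(2^(2/3)*b*k^(1/3)*(-1 + sqrt(3)*I)/4) + C3*exp(-2^(2/3)*b*k^(1/3)*(1 + sqrt(3)*I)/4)


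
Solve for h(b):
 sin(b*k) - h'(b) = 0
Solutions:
 h(b) = C1 - cos(b*k)/k


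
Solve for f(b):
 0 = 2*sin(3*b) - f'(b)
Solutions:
 f(b) = C1 - 2*cos(3*b)/3


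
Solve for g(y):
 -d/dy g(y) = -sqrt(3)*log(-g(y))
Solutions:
 -li(-g(y)) = C1 + sqrt(3)*y


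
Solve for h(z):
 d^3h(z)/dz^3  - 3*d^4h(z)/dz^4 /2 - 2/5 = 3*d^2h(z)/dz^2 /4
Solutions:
 h(z) = C1 + C2*z - 4*z^2/15 + (C3*sin(sqrt(14)*z/6) + C4*cos(sqrt(14)*z/6))*exp(z/3)


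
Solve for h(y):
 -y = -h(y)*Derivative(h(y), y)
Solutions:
 h(y) = -sqrt(C1 + y^2)
 h(y) = sqrt(C1 + y^2)


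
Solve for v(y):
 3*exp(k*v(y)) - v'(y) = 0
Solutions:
 v(y) = Piecewise((log(-1/(C1*k + 3*k*y))/k, Ne(k, 0)), (nan, True))
 v(y) = Piecewise((C1 + 3*y, Eq(k, 0)), (nan, True))


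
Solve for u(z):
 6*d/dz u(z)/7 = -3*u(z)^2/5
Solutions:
 u(z) = 10/(C1 + 7*z)


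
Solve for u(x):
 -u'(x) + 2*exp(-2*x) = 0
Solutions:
 u(x) = C1 - exp(-2*x)


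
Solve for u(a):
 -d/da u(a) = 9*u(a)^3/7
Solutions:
 u(a) = -sqrt(14)*sqrt(-1/(C1 - 9*a))/2
 u(a) = sqrt(14)*sqrt(-1/(C1 - 9*a))/2


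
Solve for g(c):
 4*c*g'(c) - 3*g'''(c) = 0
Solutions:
 g(c) = C1 + Integral(C2*airyai(6^(2/3)*c/3) + C3*airybi(6^(2/3)*c/3), c)


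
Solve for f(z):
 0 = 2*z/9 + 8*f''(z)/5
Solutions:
 f(z) = C1 + C2*z - 5*z^3/216


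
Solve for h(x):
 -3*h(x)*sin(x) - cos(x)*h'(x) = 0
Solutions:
 h(x) = C1*cos(x)^3


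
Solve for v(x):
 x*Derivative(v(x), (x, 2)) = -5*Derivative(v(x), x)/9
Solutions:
 v(x) = C1 + C2*x^(4/9)


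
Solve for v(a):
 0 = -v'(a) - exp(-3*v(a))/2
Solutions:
 v(a) = log(C1 - 3*a/2)/3
 v(a) = log((-1 - sqrt(3)*I)*(C1 - 3*a/2)^(1/3)/2)
 v(a) = log((-1 + sqrt(3)*I)*(C1 - 3*a/2)^(1/3)/2)


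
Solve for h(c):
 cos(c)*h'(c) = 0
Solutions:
 h(c) = C1


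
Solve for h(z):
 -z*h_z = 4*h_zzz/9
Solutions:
 h(z) = C1 + Integral(C2*airyai(-2^(1/3)*3^(2/3)*z/2) + C3*airybi(-2^(1/3)*3^(2/3)*z/2), z)


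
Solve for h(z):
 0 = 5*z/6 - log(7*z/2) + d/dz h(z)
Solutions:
 h(z) = C1 - 5*z^2/12 + z*log(z) - z + z*log(7/2)


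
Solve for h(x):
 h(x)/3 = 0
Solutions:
 h(x) = 0


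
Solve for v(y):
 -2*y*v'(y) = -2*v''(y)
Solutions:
 v(y) = C1 + C2*erfi(sqrt(2)*y/2)


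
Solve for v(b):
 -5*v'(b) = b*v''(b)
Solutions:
 v(b) = C1 + C2/b^4


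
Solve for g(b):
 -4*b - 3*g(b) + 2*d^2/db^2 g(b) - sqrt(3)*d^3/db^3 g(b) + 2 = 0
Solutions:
 g(b) = C1*exp(b*(8*18^(1/3)/(27*sqrt(211) + 227*sqrt(3))^(1/3) + 8*sqrt(3) + 12^(1/3)*(27*sqrt(211) + 227*sqrt(3))^(1/3))/36)*sin(2^(1/3)*3^(1/6)*b*(-2^(1/3)*3^(2/3)*(27*sqrt(211) + 227*sqrt(3))^(1/3) + 24/(27*sqrt(211) + 227*sqrt(3))^(1/3))/36) + C2*exp(b*(8*18^(1/3)/(27*sqrt(211) + 227*sqrt(3))^(1/3) + 8*sqrt(3) + 12^(1/3)*(27*sqrt(211) + 227*sqrt(3))^(1/3))/36)*cos(2^(1/3)*3^(1/6)*b*(-2^(1/3)*3^(2/3)*(27*sqrt(211) + 227*sqrt(3))^(1/3) + 24/(27*sqrt(211) + 227*sqrt(3))^(1/3))/36) + C3*exp(b*(-12^(1/3)*(27*sqrt(211) + 227*sqrt(3))^(1/3) - 8*18^(1/3)/(27*sqrt(211) + 227*sqrt(3))^(1/3) + 4*sqrt(3))/18) - 4*b/3 + 2/3


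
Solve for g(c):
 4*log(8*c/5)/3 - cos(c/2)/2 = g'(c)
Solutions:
 g(c) = C1 + 4*c*log(c)/3 - 4*c*log(5)/3 - 4*c/3 + 4*c*log(2) - sin(c/2)


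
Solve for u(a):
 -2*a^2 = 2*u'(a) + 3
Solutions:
 u(a) = C1 - a^3/3 - 3*a/2


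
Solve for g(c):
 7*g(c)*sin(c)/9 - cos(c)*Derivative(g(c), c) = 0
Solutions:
 g(c) = C1/cos(c)^(7/9)


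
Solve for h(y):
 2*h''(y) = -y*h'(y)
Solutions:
 h(y) = C1 + C2*erf(y/2)


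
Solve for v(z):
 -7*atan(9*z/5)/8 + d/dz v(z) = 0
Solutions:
 v(z) = C1 + 7*z*atan(9*z/5)/8 - 35*log(81*z^2 + 25)/144


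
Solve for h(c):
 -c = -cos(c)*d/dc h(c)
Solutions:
 h(c) = C1 + Integral(c/cos(c), c)


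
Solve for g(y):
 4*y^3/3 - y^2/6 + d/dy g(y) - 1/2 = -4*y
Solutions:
 g(y) = C1 - y^4/3 + y^3/18 - 2*y^2 + y/2


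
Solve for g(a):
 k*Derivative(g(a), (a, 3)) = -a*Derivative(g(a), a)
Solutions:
 g(a) = C1 + Integral(C2*airyai(a*(-1/k)^(1/3)) + C3*airybi(a*(-1/k)^(1/3)), a)


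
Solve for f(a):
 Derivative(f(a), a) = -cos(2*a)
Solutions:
 f(a) = C1 - sin(2*a)/2


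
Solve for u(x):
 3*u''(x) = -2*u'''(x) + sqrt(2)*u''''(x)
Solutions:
 u(x) = C1 + C2*x + C3*exp(sqrt(2)*x*(1 - sqrt(1 + 3*sqrt(2)))/2) + C4*exp(sqrt(2)*x*(1 + sqrt(1 + 3*sqrt(2)))/2)


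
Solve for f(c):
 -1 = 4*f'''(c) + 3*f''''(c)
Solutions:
 f(c) = C1 + C2*c + C3*c^2 + C4*exp(-4*c/3) - c^3/24
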